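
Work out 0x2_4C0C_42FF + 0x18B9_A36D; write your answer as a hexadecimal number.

0x264C5E66C

Add column by column in base 16, right to left:
  F+D = C carry 1
  F+6+1 = 6 carry 1
  2+3+1 = 6
  4+A = E
  C+9 = 5 carry 1
  0+B+1 = C
  C+8 = 4 carry 1
  4+1+1 = 6
  2+0 = 2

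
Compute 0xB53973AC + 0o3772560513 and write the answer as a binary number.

0b11010101001001000101010011110111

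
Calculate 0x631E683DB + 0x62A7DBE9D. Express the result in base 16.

0xC5C644278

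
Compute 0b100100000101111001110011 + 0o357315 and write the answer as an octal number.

0o44436500

0b100100000101111001110011 = 0o44057163 in octal.
Add column by column in base 8, right to left:
  3+5 = 0 carry 1
  6+1+1 = 0 carry 1
  1+3+1 = 5
  7+7 = 6 carry 1
  5+5+1 = 3 carry 1
  0+3+1 = 4
  4+0 = 4
  4+0 = 4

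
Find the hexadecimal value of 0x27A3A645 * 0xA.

0x18C647EB2

Multiply each base-16 digit by 10, carrying:
  5×10 = 50 → write 2 carry 3
  4×10+3 = 43 → write B carry 2
  6×10+2 = 62 → write E carry 3
  A×10+3 = 103 → write 7 carry 6
  3×10+6 = 36 → write 4 carry 2
  A×10+2 = 102 → write 6 carry 6
  7×10+6 = 76 → write C carry 4
  2×10+4 = 24 → write 8 carry 1
  remaining carry: 1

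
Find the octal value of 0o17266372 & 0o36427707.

AND each oct digit independently (no carries):
  1&3=1, 7&6=6, 2&4=0, 6&2=2, 6&7=6, 3&7=3, 7&0=0, 2&7=2

0o16026302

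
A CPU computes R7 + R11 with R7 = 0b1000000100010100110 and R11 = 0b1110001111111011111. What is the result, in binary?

Add column by column in base 2, right to left:
  0+1 = 1
  1+1 = 0 carry 1
  1+1+1 = 1 carry 1
  0+1+1 = 0 carry 1
  0+1+1 = 0 carry 1
  1+0+1 = 0 carry 1
  0+1+1 = 0 carry 1
  1+1+1 = 1 carry 1
  0+1+1 = 0 carry 1
  0+1+1 = 0 carry 1
  0+1+1 = 0 carry 1
  1+1+1 = 1 carry 1
  0+1+1 = 0 carry 1
  0+0+1 = 1
  0+0 = 0
  0+0 = 0
  0+1 = 1
  0+1 = 1
  1+1 = 0 carry 1
  final carry 1

0b10110010100010000101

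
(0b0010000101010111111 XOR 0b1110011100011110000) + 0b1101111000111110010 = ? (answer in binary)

0b11010010010001000001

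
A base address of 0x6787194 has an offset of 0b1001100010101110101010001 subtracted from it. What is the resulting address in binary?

0b101010001110001010001000011

0x6787194 = 0b110011110000111000110010100 in binary.
Subtract column by column in base 2:
  0-1 → 1 (borrow)
  0-0-1 → 1 (borrow)
  1-0-1 → 0
  0-0 → 0
  1-1 → 0
  0-0 → 0
  0-1 → 1 (borrow)
  1-0-1 → 0
  1-1 → 0
  0-0 → 0
  0-1 → 1 (borrow)
  0-1-1 → 0 (borrow)
  1-1-1 → 1 (borrow)
  1-0-1 → 0
  1-1 → 0
  0-0 → 0
  0-1 → 1 (borrow)
  0-0-1 → 1 (borrow)
  0-0-1 → 1 (borrow)
  1-0-1 → 0
  1-1 → 0
  1-1 → 0
  1-0 → 1
  0-0 → 0
  0-1 → 1 (borrow)
  1-0-1 → 0
  1-0 → 1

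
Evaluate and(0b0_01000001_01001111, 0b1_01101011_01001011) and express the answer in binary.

0b00100000101001011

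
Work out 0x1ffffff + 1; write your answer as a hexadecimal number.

The trailing 6 digits are F (max in base 16), so adding 1 cascades: they roll to 0 and the next digit up increments.

0x2000000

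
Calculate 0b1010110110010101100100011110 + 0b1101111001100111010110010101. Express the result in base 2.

Add column by column in base 2, right to left:
  0+1 = 1
  1+0 = 1
  1+1 = 0 carry 1
  1+0+1 = 0 carry 1
  1+1+1 = 1 carry 1
  0+0+1 = 1
  0+0 = 0
  0+1 = 1
  1+1 = 0 carry 1
  0+0+1 = 1
  0+1 = 1
  1+0 = 1
  1+1 = 0 carry 1
  0+1+1 = 0 carry 1
  1+1+1 = 1 carry 1
  0+0+1 = 1
  1+0 = 1
  0+1 = 1
  0+1 = 1
  1+0 = 1
  1+0 = 1
  0+1 = 1
  1+1 = 0 carry 1
  1+1+1 = 1 carry 1
  0+1+1 = 0 carry 1
  1+0+1 = 0 carry 1
  0+1+1 = 0 carry 1
  1+1+1 = 1 carry 1
  final carry 1

0b11000101111111100111010110011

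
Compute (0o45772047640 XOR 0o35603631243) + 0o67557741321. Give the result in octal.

First 0o45772047640 XOR 0o35603631243 = 0o70171676403.
Add column by column in base 8, right to left:
  3+1 = 4
  0+2 = 2
  4+3 = 7
  6+1 = 7
  7+4 = 3 carry 1
  6+7+1 = 6 carry 1
  1+7+1 = 1 carry 1
  7+5+1 = 5 carry 1
  1+5+1 = 7
  0+7 = 7
  7+6 = 5 carry 1
  final carry 1

0o157751637724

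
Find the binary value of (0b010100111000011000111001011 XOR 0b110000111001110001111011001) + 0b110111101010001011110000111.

First 0b010100111000011000111001011 XOR 0b110000111001110001111011001 = 0b100100000001101001000010010.
Add column by column in base 2, right to left:
  0+1 = 1
  1+1 = 0 carry 1
  0+1+1 = 0 carry 1
  0+0+1 = 1
  1+0 = 1
  0+0 = 0
  0+0 = 0
  0+1 = 1
  0+1 = 1
  1+1 = 0 carry 1
  0+1+1 = 0 carry 1
  0+0+1 = 1
  1+1 = 0 carry 1
  0+0+1 = 1
  1+0 = 1
  1+0 = 1
  0+1 = 1
  0+0 = 0
  0+1 = 1
  0+0 = 0
  0+1 = 1
  0+1 = 1
  0+1 = 1
  1+1 = 0 carry 1
  0+0+1 = 1
  0+1 = 1
  1+1 = 0 carry 1
  final carry 1

0b1011011101011110100110011001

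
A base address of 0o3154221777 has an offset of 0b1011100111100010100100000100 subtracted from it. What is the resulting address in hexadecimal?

0xe12fafb

0o3154221777 = 0x19b123ff in hexadecimal.
0b1011100111100010100100000100 = 0xb9e2904 in hexadecimal.
Subtract column by column in base 16:
  f-4 → b
  f-0 → f
  3-9 → a (borrow)
  2-2-1 → f (borrow)
  1-e-1 → 2 (borrow)
  b-9-1 → 1
  9-b → e (borrow)
  1-0-1 → 0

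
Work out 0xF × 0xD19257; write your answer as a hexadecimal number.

0xC479319

Multiply each base-16 digit by 15, carrying:
  7×15 = 105 → write 9 carry 6
  5×15+6 = 81 → write 1 carry 5
  2×15+5 = 35 → write 3 carry 2
  9×15+2 = 137 → write 9 carry 8
  1×15+8 = 23 → write 7 carry 1
  D×15+1 = 196 → write 4 carry 12
  remaining carry: C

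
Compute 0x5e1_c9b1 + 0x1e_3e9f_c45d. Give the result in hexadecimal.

Add column by column in base 16, right to left:
  1+d = e
  b+5 = 0 carry 1
  9+4+1 = e
  c+c = 8 carry 1
  1+f+1 = 1 carry 1
  e+9+1 = 8 carry 1
  5+e+1 = 4 carry 1
  0+3+1 = 4
  0+e = e
  0+1 = 1

0x1e44818e0e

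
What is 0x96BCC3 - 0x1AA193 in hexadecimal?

0x7C1B30

Subtract column by column in base 16:
  3-3 → 0
  C-9 → 3
  C-1 → B
  B-A → 1
  6-A → C (borrow)
  9-1-1 → 7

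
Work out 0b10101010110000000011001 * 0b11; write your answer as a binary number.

0b1000000000010000001001011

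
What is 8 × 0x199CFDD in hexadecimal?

Multiply each base-16 digit by 8, carrying:
  D×8 = 104 → write 8 carry 6
  D×8+6 = 110 → write E carry 6
  F×8+6 = 126 → write E carry 7
  C×8+7 = 103 → write 7 carry 6
  9×8+6 = 78 → write E carry 4
  9×8+4 = 76 → write C carry 4
  1×8+4 = 12 → write C

0xCCE7EE8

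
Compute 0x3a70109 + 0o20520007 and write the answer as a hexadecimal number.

0x3e9a110

0o20520007 = 0x42a007 in hexadecimal.
Add column by column in base 16, right to left:
  9+7 = 0 carry 1
  0+0+1 = 1
  1+0 = 1
  0+a = a
  7+2 = 9
  a+4 = e
  3+0 = 3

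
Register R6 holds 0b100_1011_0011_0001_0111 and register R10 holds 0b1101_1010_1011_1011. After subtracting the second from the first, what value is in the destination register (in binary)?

Subtract column by column in base 2:
  1-1 → 0
  1-1 → 0
  1-0 → 1
  0-1 → 1 (borrow)
  1-1-1 → 1 (borrow)
  0-1-1 → 0 (borrow)
  0-0-1 → 1 (borrow)
  0-1-1 → 0 (borrow)
  1-0-1 → 0
  1-1 → 0
  0-0 → 0
  0-1 → 1 (borrow)
  1-1-1 → 1 (borrow)
  1-0-1 → 0
  0-1 → 1 (borrow)
  1-1-1 → 1 (borrow)
  0-0-1 → 1 (borrow)
  0-0-1 → 1 (borrow)
  1-0-1 → 0

0b111101100001011100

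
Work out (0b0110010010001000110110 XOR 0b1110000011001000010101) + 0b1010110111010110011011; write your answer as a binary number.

First 0b0110010010001000110110 XOR 0b1110000011001000010101 = 0b1000010001000000100011.
Add column by column in base 2, right to left:
  1+1 = 0 carry 1
  1+1+1 = 1 carry 1
  0+0+1 = 1
  0+1 = 1
  0+1 = 1
  1+0 = 1
  0+0 = 0
  0+1 = 1
  0+1 = 1
  0+0 = 0
  0+1 = 1
  0+0 = 0
  1+1 = 0 carry 1
  0+1+1 = 0 carry 1
  0+1+1 = 0 carry 1
  0+0+1 = 1
  1+1 = 0 carry 1
  0+1+1 = 0 carry 1
  0+0+1 = 1
  0+1 = 1
  0+0 = 0
  1+1 = 0 carry 1
  final carry 1

0b10011001000010110111110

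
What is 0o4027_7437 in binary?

0b100000010111111100011111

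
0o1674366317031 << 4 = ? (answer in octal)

0o35707546360620

4 bits is not a whole number of base-8 digits; in binary: 1110111100011110110011001111000011001 << 4 = 11101111000111101100110011110000110010000.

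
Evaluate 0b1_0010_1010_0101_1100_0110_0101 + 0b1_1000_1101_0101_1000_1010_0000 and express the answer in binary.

0b10101101111011010100000101

Add column by column in base 2, right to left:
  1+0 = 1
  0+0 = 0
  1+0 = 1
  0+0 = 0
  0+0 = 0
  1+1 = 0 carry 1
  1+0+1 = 0 carry 1
  0+1+1 = 0 carry 1
  0+0+1 = 1
  0+0 = 0
  1+0 = 1
  1+1 = 0 carry 1
  1+1+1 = 1 carry 1
  0+0+1 = 1
  1+1 = 0 carry 1
  0+0+1 = 1
  0+1 = 1
  1+0 = 1
  0+1 = 1
  1+1 = 0 carry 1
  0+0+1 = 1
  1+0 = 1
  0+0 = 0
  0+1 = 1
  1+1 = 0 carry 1
  final carry 1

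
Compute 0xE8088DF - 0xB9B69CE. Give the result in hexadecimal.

0x2E51F11

Subtract column by column in base 16:
  F-E → 1
  D-C → 1
  8-9 → F (borrow)
  8-6-1 → 1
  0-B → 5 (borrow)
  8-9-1 → E (borrow)
  E-B-1 → 2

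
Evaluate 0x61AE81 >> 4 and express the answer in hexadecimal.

0x61AE8

Shifting right by 4 bits = 1 hex digit: drop the last 1.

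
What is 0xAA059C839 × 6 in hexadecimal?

0x3FC21AB156

Multiply each base-16 digit by 6, carrying:
  9×6 = 54 → write 6 carry 3
  3×6+3 = 21 → write 5 carry 1
  8×6+1 = 49 → write 1 carry 3
  C×6+3 = 75 → write B carry 4
  9×6+4 = 58 → write A carry 3
  5×6+3 = 33 → write 1 carry 2
  0×6+2 = 2 → write 2
  A×6 = 60 → write C carry 3
  A×6+3 = 63 → write F carry 3
  remaining carry: 3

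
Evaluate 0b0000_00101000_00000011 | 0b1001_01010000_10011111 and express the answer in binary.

OR bit by bit (1 where either bit is 1):
  00000010100000000011
| 10010101000010011111
= 10010111100010011111

0b10010111100010011111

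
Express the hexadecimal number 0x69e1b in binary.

0b1101001111000011011

Expand each hex digit to 4 bits: 6=0110 9=1001 e=1110 1=0001 b=1011.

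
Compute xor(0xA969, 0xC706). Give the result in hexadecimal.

0x6E6F

XOR each hex digit independently (no carries):
  A^C=6, 9^7=E, 6^0=6, 9^6=F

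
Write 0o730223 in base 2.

Each octal digit is 3 bits: 7=111 3=011 0=000 2=010 2=010 3=011.

0b111011000010010011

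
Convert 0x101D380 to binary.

0b1000000011101001110000000

Expand each hex digit to 4 bits: 1=0001 0=0000 1=0001 D=1101 3=0011 8=1000 0=0000.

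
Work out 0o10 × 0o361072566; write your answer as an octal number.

Multiply each base-8 digit by 8, carrying:
  6×8 = 48 → write 0 carry 6
  6×8+6 = 54 → write 6 carry 6
  5×8+6 = 46 → write 6 carry 5
  2×8+5 = 21 → write 5 carry 2
  7×8+2 = 58 → write 2 carry 7
  0×8+7 = 7 → write 7
  1×8 = 8 → write 0 carry 1
  6×8+1 = 49 → write 1 carry 6
  3×8+6 = 30 → write 6 carry 3
  remaining carry: 3

0o3610725660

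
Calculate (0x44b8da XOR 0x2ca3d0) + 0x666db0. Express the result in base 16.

0xce88ba

First 0x44b8da XOR 0x2ca3d0 = 0x681b0a.
Add column by column in base 16, right to left:
  a+0 = a
  0+b = b
  b+d = 8 carry 1
  1+6+1 = 8
  8+6 = e
  6+6 = c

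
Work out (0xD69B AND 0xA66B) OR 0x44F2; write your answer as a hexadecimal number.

0xD69B AND 0xA66B = 0x860B.
Then OR with 0x44F2.

0xC6FB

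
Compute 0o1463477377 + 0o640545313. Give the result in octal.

Add column by column in base 8, right to left:
  7+3 = 2 carry 1
  7+1+1 = 1 carry 1
  3+3+1 = 7
  7+5 = 4 carry 1
  7+4+1 = 4 carry 1
  4+5+1 = 2 carry 1
  3+0+1 = 4
  6+4 = 2 carry 1
  4+6+1 = 3 carry 1
  1+0+1 = 2

0o2324244712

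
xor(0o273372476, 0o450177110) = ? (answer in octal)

0o623205566

XOR each oct digit independently (no carries):
  2^4=6, 7^5=2, 3^0=3, 3^1=2, 7^7=0, 2^7=5, 4^1=5, 7^1=6, 6^0=6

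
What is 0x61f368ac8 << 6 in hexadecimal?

0x187cda2b200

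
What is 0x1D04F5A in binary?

0b1110100000100111101011010

Expand each hex digit to 4 bits: 1=0001 D=1101 0=0000 4=0100 F=1111 5=0101 A=1010.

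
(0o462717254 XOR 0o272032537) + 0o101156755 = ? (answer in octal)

First 0o462717254 XOR 0o272032537 = 0o610725763.
Add column by column in base 8, right to left:
  3+5 = 0 carry 1
  6+5+1 = 4 carry 1
  7+7+1 = 7 carry 1
  5+6+1 = 4 carry 1
  2+5+1 = 0 carry 1
  7+1+1 = 1 carry 1
  0+1+1 = 2
  1+0 = 1
  6+1 = 7

0o712104740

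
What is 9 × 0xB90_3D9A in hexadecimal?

0x68122A6A

Multiply each base-16 digit by 9, carrying:
  A×9 = 90 → write A carry 5
  9×9+5 = 86 → write 6 carry 5
  D×9+5 = 122 → write A carry 7
  3×9+7 = 34 → write 2 carry 2
  0×9+2 = 2 → write 2
  9×9 = 81 → write 1 carry 5
  B×9+5 = 104 → write 8 carry 6
  remaining carry: 6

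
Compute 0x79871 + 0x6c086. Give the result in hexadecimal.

0xe58f7

Add column by column in base 16, right to left:
  1+6 = 7
  7+8 = f
  8+0 = 8
  9+c = 5 carry 1
  7+6+1 = e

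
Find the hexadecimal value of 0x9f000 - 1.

The trailing 3 digits are 0, so subtracting 1 borrows through: they become F and the next digit up decrements.

0x9efff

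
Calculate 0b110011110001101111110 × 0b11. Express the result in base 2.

Multiply each base-2 digit by 3, carrying:
  0×3 = 0 → write 0
  1×3 = 3 → write 1 carry 1
  1×3+1 = 4 → write 0 carry 2
  1×3+2 = 5 → write 1 carry 2
  1×3+2 = 5 → write 1 carry 2
  1×3+2 = 5 → write 1 carry 2
  1×3+2 = 5 → write 1 carry 2
  0×3+2 = 2 → write 0 carry 1
  1×3+1 = 4 → write 0 carry 2
  1×3+2 = 5 → write 1 carry 2
  0×3+2 = 2 → write 0 carry 1
  0×3+1 = 1 → write 1
  0×3 = 0 → write 0
  1×3 = 3 → write 1 carry 1
  1×3+1 = 4 → write 0 carry 2
  1×3+2 = 5 → write 1 carry 2
  1×3+2 = 5 → write 1 carry 2
  0×3+2 = 2 → write 0 carry 1
  0×3+1 = 1 → write 1
  1×3 = 3 → write 1 carry 1
  1×3+1 = 4 → write 0 carry 2
  remaining carry: 10

0b10011011010101001111010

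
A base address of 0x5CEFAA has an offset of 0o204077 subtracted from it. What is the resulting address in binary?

0x5CEFAA = 0b10111001110111110101010 in binary.
0o204077 = 0b10000100000111111 in binary.
Subtract column by column in base 2:
  0-1 → 1 (borrow)
  1-1-1 → 1 (borrow)
  0-1-1 → 0 (borrow)
  1-1-1 → 1 (borrow)
  0-1-1 → 0 (borrow)
  1-1-1 → 1 (borrow)
  0-0-1 → 1 (borrow)
  1-0-1 → 0
  1-0 → 1
  1-0 → 1
  1-0 → 1
  1-1 → 0
  0-0 → 0
  1-0 → 1
  1-0 → 1
  1-0 → 1
  0-1 → 1 (borrow)
  0-0-1 → 1 (borrow)
  1-0-1 → 0
  1-0 → 1
  1-0 → 1
  0-0 → 0
  1-0 → 1

0b10110111110011101101011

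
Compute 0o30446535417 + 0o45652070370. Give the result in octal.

Add column by column in base 8, right to left:
  7+0 = 7
  1+7 = 0 carry 1
  4+3+1 = 0 carry 1
  5+0+1 = 6
  3+7 = 2 carry 1
  5+0+1 = 6
  6+2 = 0 carry 1
  4+5+1 = 2 carry 1
  4+6+1 = 3 carry 1
  0+5+1 = 6
  3+4 = 7

0o76320626007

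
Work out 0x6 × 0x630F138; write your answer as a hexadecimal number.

0x2525A750

Multiply each base-16 digit by 6, carrying:
  8×6 = 48 → write 0 carry 3
  3×6+3 = 21 → write 5 carry 1
  1×6+1 = 7 → write 7
  F×6 = 90 → write A carry 5
  0×6+5 = 5 → write 5
  3×6 = 18 → write 2 carry 1
  6×6+1 = 37 → write 5 carry 2
  remaining carry: 2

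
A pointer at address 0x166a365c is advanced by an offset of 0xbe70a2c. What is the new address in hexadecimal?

Add column by column in base 16, right to left:
  c+c = 8 carry 1
  5+2+1 = 8
  6+a = 0 carry 1
  3+0+1 = 4
  a+7 = 1 carry 1
  6+e+1 = 5 carry 1
  6+b+1 = 2 carry 1
  1+0+1 = 2

0x22514088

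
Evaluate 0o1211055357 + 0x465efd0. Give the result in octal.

0x465efd0 = 0o431367720 in octal.
Add column by column in base 8, right to left:
  7+0 = 7
  5+2 = 7
  3+7 = 2 carry 1
  5+7+1 = 5 carry 1
  5+6+1 = 4 carry 1
  0+3+1 = 4
  1+1 = 2
  1+3 = 4
  2+4 = 6
  1+0 = 1

0o1642445277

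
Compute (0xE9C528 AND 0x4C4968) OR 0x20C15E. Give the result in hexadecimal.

0x68C17E

0xE9C528 AND 0x4C4968 = 0x484128.
Then OR with 0x20C15E.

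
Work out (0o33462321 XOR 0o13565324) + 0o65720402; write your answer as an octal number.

0o106027407

First 0o33462321 XOR 0o13565324 = 0o20107005.
Add column by column in base 8, right to left:
  5+2 = 7
  0+0 = 0
  0+4 = 4
  7+0 = 7
  0+2 = 2
  1+7 = 0 carry 1
  0+5+1 = 6
  2+6 = 0 carry 1
  final carry 1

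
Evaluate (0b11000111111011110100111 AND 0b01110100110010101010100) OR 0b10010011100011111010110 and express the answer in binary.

0b11000111111011110100111 AND 0b01110100110010101010100 = 0b01000100110010100000100.
Then OR with 0b10010011100011111010110.

0b11010111110011111010110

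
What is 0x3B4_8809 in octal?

Expand each hex digit to 4 bits: 3=0011 B=1011 4=0100 8=1000 8=1000 0=0000 9=1001.
Group the bits in threes: 011 101 101 001 000 100 000 001 001 → 355104011.

0o355104011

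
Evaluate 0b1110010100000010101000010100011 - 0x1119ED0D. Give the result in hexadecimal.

0b1110010100000010101000010100011 = 0x728150A3 in hexadecimal.
Subtract column by column in base 16:
  3-D → 6 (borrow)
  A-0-1 → 9
  0-D → 3 (borrow)
  5-E-1 → 6 (borrow)
  1-9-1 → 7 (borrow)
  8-1-1 → 6
  2-1 → 1
  7-1 → 6

0x61676396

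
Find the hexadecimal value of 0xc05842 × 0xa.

0x7837294

Multiply each base-16 digit by 10, carrying:
  2×10 = 20 → write 4 carry 1
  4×10+1 = 41 → write 9 carry 2
  8×10+2 = 82 → write 2 carry 5
  5×10+5 = 55 → write 7 carry 3
  0×10+3 = 3 → write 3
  c×10 = 120 → write 8 carry 7
  remaining carry: 7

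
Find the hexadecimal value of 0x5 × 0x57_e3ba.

Multiply each base-16 digit by 5, carrying:
  a×5 = 50 → write 2 carry 3
  b×5+3 = 58 → write a carry 3
  3×5+3 = 18 → write 2 carry 1
  e×5+1 = 71 → write 7 carry 4
  7×5+4 = 39 → write 7 carry 2
  5×5+2 = 27 → write b carry 1
  remaining carry: 1

0x1b772a2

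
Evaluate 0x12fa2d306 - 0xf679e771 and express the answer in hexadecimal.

0x3928eb95

Subtract column by column in base 16:
  6-1 → 5
  0-7 → 9 (borrow)
  3-7-1 → b (borrow)
  d-e-1 → e (borrow)
  2-9-1 → 8 (borrow)
  a-7-1 → 2
  f-6 → 9
  2-f → 3 (borrow)
  1-0-1 → 0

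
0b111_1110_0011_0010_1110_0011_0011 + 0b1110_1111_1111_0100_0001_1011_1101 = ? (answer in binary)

0b10110111000100110111111110000

Add column by column in base 2, right to left:
  1+1 = 0 carry 1
  1+0+1 = 0 carry 1
  0+1+1 = 0 carry 1
  0+1+1 = 0 carry 1
  1+1+1 = 1 carry 1
  1+1+1 = 1 carry 1
  0+0+1 = 1
  0+1 = 1
  0+1 = 1
  1+0 = 1
  1+0 = 1
  1+0 = 1
  0+0 = 0
  1+0 = 1
  0+1 = 1
  0+0 = 0
  1+1 = 0 carry 1
  1+1+1 = 1 carry 1
  0+1+1 = 0 carry 1
  0+1+1 = 0 carry 1
  0+1+1 = 0 carry 1
  1+1+1 = 1 carry 1
  1+1+1 = 1 carry 1
  1+1+1 = 1 carry 1
  1+0+1 = 0 carry 1
  1+1+1 = 1 carry 1
  1+1+1 = 1 carry 1
  0+1+1 = 0 carry 1
  final carry 1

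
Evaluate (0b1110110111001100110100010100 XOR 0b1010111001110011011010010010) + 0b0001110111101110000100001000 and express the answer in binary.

First 0b1110110111001100110100010100 XOR 0b1010111001110011011010010010 = 0b0100001110111111101110000110.
Add column by column in base 2, right to left:
  0+0 = 0
  1+0 = 1
  1+0 = 1
  0+1 = 1
  0+0 = 0
  0+0 = 0
  0+0 = 0
  1+0 = 1
  1+1 = 0 carry 1
  1+0+1 = 0 carry 1
  0+0+1 = 1
  1+0 = 1
  1+0 = 1
  1+1 = 0 carry 1
  1+1+1 = 1 carry 1
  1+1+1 = 1 carry 1
  1+0+1 = 0 carry 1
  1+1+1 = 1 carry 1
  0+1+1 = 0 carry 1
  1+1+1 = 1 carry 1
  1+1+1 = 1 carry 1
  1+0+1 = 0 carry 1
  0+1+1 = 0 carry 1
  0+1+1 = 0 carry 1
  0+1+1 = 0 carry 1
  0+0+1 = 1
  1+0 = 1

0b110000110101101110010001110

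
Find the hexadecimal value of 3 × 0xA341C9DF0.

0x1E9C55D9D0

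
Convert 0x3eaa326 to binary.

Expand each hex digit to 4 bits: 3=0011 e=1110 a=1010 a=1010 3=0011 2=0010 6=0110.

0b11111010101010001100100110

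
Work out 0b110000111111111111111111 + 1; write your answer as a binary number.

0b110001000000000000000000

The trailing 18 digits are 1 (max in base 2), so adding 1 cascades: they roll to 0 and the next digit up increments.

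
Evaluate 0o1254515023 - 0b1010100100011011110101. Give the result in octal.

0o1242051436

0b1010100100011011110101 = 0o12443365 in octal.
Subtract column by column in base 8:
  3-5 → 6 (borrow)
  2-6-1 → 3 (borrow)
  0-3-1 → 4 (borrow)
  5-3-1 → 1
  1-4 → 5 (borrow)
  5-4-1 → 0
  4-2 → 2
  5-1 → 4
  2-0 → 2
  1-0 → 1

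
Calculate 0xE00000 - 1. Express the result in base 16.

The trailing 5 digits are 0, so subtracting 1 borrows through: they become F and the next digit up decrements.

0xDFFFFF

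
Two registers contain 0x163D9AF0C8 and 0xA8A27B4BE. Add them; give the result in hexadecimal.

0x20C7C2A586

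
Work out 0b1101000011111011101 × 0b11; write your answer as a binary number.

0b100111001011110010111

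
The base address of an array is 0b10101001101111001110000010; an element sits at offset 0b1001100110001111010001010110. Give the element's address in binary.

Add column by column in base 2, right to left:
  0+0 = 0
  1+1 = 0 carry 1
  0+1+1 = 0 carry 1
  0+0+1 = 1
  0+1 = 1
  0+0 = 0
  0+1 = 1
  1+0 = 1
  1+0 = 1
  1+0 = 1
  0+1 = 1
  0+0 = 0
  1+1 = 0 carry 1
  1+1+1 = 1 carry 1
  1+1+1 = 1 carry 1
  1+1+1 = 1 carry 1
  0+0+1 = 1
  1+0 = 1
  1+0 = 1
  0+1 = 1
  0+1 = 1
  1+0 = 1
  0+0 = 0
  1+1 = 0 carry 1
  0+1+1 = 0 carry 1
  1+0+1 = 0 carry 1
  0+0+1 = 1
  0+1 = 1

0b1100001111111110011111011000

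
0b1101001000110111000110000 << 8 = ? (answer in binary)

Left shift by 8: append 8 zero bits.

0b110100100011011100011000000000000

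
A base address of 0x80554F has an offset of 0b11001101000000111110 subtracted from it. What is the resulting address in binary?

0b11100111000010100010001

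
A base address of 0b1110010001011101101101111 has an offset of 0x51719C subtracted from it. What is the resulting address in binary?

0b1011101110100100111010011

0x51719C = 0b10100010111000110011100 in binary.
Subtract column by column in base 2:
  1-0 → 1
  1-0 → 1
  1-1 → 0
  1-1 → 0
  0-1 → 1 (borrow)
  1-0-1 → 0
  1-0 → 1
  0-1 → 1 (borrow)
  1-1-1 → 1 (borrow)
  1-0-1 → 0
  0-0 → 0
  1-0 → 1
  1-1 → 0
  1-1 → 0
  0-1 → 1 (borrow)
  1-0-1 → 0
  0-1 → 1 (borrow)
  0-0-1 → 1 (borrow)
  0-0-1 → 1 (borrow)
  1-0-1 → 0
  0-1 → 1 (borrow)
  0-0-1 → 1 (borrow)
  1-1-1 → 1 (borrow)
  1-0-1 → 0
  1-0 → 1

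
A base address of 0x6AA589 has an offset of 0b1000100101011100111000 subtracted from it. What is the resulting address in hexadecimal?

0b1000100101011100111000 = 0x225738 in hexadecimal.
Subtract column by column in base 16:
  9-8 → 1
  8-3 → 5
  5-7 → E (borrow)
  A-5-1 → 4
  A-2 → 8
  6-2 → 4

0x484E51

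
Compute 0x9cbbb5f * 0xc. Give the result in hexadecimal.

Multiply each base-16 digit by 12, carrying:
  f×12 = 180 → write 4 carry 11
  5×12+11 = 71 → write 7 carry 4
  b×12+4 = 136 → write 8 carry 8
  b×12+8 = 140 → write c carry 8
  b×12+8 = 140 → write c carry 8
  c×12+8 = 152 → write 8 carry 9
  9×12+9 = 117 → write 5 carry 7
  remaining carry: 7

0x758cc874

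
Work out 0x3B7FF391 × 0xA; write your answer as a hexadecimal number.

Multiply each base-16 digit by 10, carrying:
  1×10 = 10 → write A
  9×10 = 90 → write A carry 5
  3×10+5 = 35 → write 3 carry 2
  F×10+2 = 152 → write 8 carry 9
  F×10+9 = 159 → write F carry 9
  7×10+9 = 79 → write F carry 4
  B×10+4 = 114 → write 2 carry 7
  3×10+7 = 37 → write 5 carry 2
  remaining carry: 2

0x252FF83AA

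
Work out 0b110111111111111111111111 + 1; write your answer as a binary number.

The trailing 21 digits are 1 (max in base 2), so adding 1 cascades: they roll to 0 and the next digit up increments.

0b111000000000000000000000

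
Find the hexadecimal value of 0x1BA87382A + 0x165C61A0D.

Add column by column in base 16, right to left:
  A+D = 7 carry 1
  2+0+1 = 3
  8+A = 2 carry 1
  3+1+1 = 5
  7+6 = D
  8+C = 4 carry 1
  A+5+1 = 0 carry 1
  B+6+1 = 2 carry 1
  1+1+1 = 3

0x3204D5237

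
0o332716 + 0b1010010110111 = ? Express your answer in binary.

0o332716 = 0b11011010111001110 in binary.
Add column by column in base 2, right to left:
  0+1 = 1
  1+1 = 0 carry 1
  1+1+1 = 1 carry 1
  1+0+1 = 0 carry 1
  0+1+1 = 0 carry 1
  0+1+1 = 0 carry 1
  1+0+1 = 0 carry 1
  1+1+1 = 1 carry 1
  1+0+1 = 0 carry 1
  0+0+1 = 1
  1+1 = 0 carry 1
  0+0+1 = 1
  1+1 = 0 carry 1
  1+0+1 = 0 carry 1
  0+0+1 = 1
  1+0 = 1
  1+0 = 1

0b11100101010000101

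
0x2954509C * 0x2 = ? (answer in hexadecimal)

Multiply each base-16 digit by 2, carrying:
  C×2 = 24 → write 8 carry 1
  9×2+1 = 19 → write 3 carry 1
  0×2+1 = 1 → write 1
  5×2 = 10 → write A
  4×2 = 8 → write 8
  5×2 = 10 → write A
  9×2 = 18 → write 2 carry 1
  2×2+1 = 5 → write 5

0x52A8A138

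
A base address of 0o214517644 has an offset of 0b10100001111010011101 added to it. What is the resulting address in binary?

0b10001111001011111001000001

0o214517644 = 0b10001100101001111110100100 in binary.
Add column by column in base 2, right to left:
  0+1 = 1
  0+0 = 0
  1+1 = 0 carry 1
  0+1+1 = 0 carry 1
  0+1+1 = 0 carry 1
  1+0+1 = 0 carry 1
  0+0+1 = 1
  1+1 = 0 carry 1
  1+0+1 = 0 carry 1
  1+1+1 = 1 carry 1
  1+1+1 = 1 carry 1
  1+1+1 = 1 carry 1
  1+1+1 = 1 carry 1
  0+0+1 = 1
  0+0 = 0
  1+0 = 1
  0+0 = 0
  1+1 = 0 carry 1
  0+0+1 = 1
  0+1 = 1
  1+0 = 1
  1+0 = 1
  0+0 = 0
  0+0 = 0
  0+0 = 0
  1+0 = 1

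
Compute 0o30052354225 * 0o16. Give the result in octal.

Multiply each base-8 digit by 14, carrying:
  5×14 = 70 → write 6 carry 8
  2×14+8 = 36 → write 4 carry 4
  2×14+4 = 32 → write 0 carry 4
  4×14+4 = 60 → write 4 carry 7
  5×14+7 = 77 → write 5 carry 9
  3×14+9 = 51 → write 3 carry 6
  2×14+6 = 34 → write 2 carry 4
  5×14+4 = 74 → write 2 carry 9
  0×14+9 = 9 → write 1 carry 1
  0×14+1 = 1 → write 1
  3×14 = 42 → write 2 carry 5
  remaining carry: 5

0o521122354046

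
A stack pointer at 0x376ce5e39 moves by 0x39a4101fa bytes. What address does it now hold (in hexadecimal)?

0x7110f6033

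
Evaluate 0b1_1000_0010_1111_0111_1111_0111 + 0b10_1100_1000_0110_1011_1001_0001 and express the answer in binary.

0b100010010110110001110001000

Add column by column in base 2, right to left:
  1+1 = 0 carry 1
  1+0+1 = 0 carry 1
  1+0+1 = 0 carry 1
  0+0+1 = 1
  1+1 = 0 carry 1
  1+0+1 = 0 carry 1
  1+0+1 = 0 carry 1
  1+1+1 = 1 carry 1
  1+1+1 = 1 carry 1
  1+1+1 = 1 carry 1
  1+0+1 = 0 carry 1
  0+1+1 = 0 carry 1
  1+0+1 = 0 carry 1
  1+1+1 = 1 carry 1
  1+1+1 = 1 carry 1
  1+0+1 = 0 carry 1
  0+0+1 = 1
  1+0 = 1
  0+0 = 0
  0+1 = 1
  0+0 = 0
  0+0 = 0
  0+1 = 1
  1+1 = 0 carry 1
  1+0+1 = 0 carry 1
  0+1+1 = 0 carry 1
  final carry 1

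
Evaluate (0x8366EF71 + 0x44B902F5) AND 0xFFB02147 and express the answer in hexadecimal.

0xC8102046

Add column by column in base 16, right to left:
  1+5 = 6
  7+F = 6 carry 1
  F+2+1 = 2 carry 1
  E+0+1 = F
  6+9 = F
  6+B = 1 carry 1
  3+4+1 = 8
  8+4 = C
Sum = 0xC81FF266; now AND with 0xFFB02147:
  C&F=C, 8&F=8, 1&B=1, F&0=0, F&2=2, 2&1=0, 6&4=4, 6&7=6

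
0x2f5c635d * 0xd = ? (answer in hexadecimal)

0x267b10bb9

Multiply each base-16 digit by 13, carrying:
  d×13 = 169 → write 9 carry 10
  5×13+10 = 75 → write b carry 4
  3×13+4 = 43 → write b carry 2
  6×13+2 = 80 → write 0 carry 5
  c×13+5 = 161 → write 1 carry 10
  5×13+10 = 75 → write b carry 4
  f×13+4 = 199 → write 7 carry 12
  2×13+12 = 38 → write 6 carry 2
  remaining carry: 2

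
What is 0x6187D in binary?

Expand each hex digit to 4 bits: 6=0110 1=0001 8=1000 7=0111 D=1101.

0b1100001100001111101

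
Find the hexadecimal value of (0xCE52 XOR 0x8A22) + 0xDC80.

0x120F0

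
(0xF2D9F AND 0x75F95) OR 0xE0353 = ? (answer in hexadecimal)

0xF2D9F AND 0x75F95 = 0x70D95.
Then OR with 0xE0353.

0xF0FD7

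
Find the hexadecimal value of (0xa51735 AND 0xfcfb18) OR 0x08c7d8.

0xa51735 AND 0xfcfb18 = 0xa41310.
Then OR with 0x08c7d8.

0xacd7d8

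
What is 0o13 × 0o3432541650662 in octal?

0o47045464101246

Multiply each base-8 digit by 11, carrying:
  2×11 = 22 → write 6 carry 2
  6×11+2 = 68 → write 4 carry 8
  6×11+8 = 74 → write 2 carry 9
  0×11+9 = 9 → write 1 carry 1
  5×11+1 = 56 → write 0 carry 7
  6×11+7 = 73 → write 1 carry 9
  1×11+9 = 20 → write 4 carry 2
  4×11+2 = 46 → write 6 carry 5
  5×11+5 = 60 → write 4 carry 7
  2×11+7 = 29 → write 5 carry 3
  3×11+3 = 36 → write 4 carry 4
  4×11+4 = 48 → write 0 carry 6
  3×11+6 = 39 → write 7 carry 4
  remaining carry: 4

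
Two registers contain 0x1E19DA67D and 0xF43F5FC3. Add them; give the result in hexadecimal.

0x2D5DD0640

Add column by column in base 16, right to left:
  D+3 = 0 carry 1
  7+C+1 = 4 carry 1
  6+F+1 = 6 carry 1
  A+5+1 = 0 carry 1
  D+F+1 = D carry 1
  9+3+1 = D
  1+4 = 5
  E+F = D carry 1
  1+0+1 = 2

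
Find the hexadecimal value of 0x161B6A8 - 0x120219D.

Subtract column by column in base 16:
  8-D → B (borrow)
  A-9-1 → 0
  6-1 → 5
  B-2 → 9
  1-0 → 1
  6-2 → 4
  1-1 → 0

0x41950B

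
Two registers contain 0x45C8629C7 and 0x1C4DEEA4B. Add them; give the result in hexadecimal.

0x621651412

Add column by column in base 16, right to left:
  7+B = 2 carry 1
  C+4+1 = 1 carry 1
  9+A+1 = 4 carry 1
  2+E+1 = 1 carry 1
  6+E+1 = 5 carry 1
  8+D+1 = 6 carry 1
  C+4+1 = 1 carry 1
  5+C+1 = 2 carry 1
  4+1+1 = 6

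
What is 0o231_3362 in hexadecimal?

0x996F2

Each octal digit is 3 bits: 2=010 3=011 1=001 3=011 3=011 6=110 2=010.
Group the bits into nibbles: 1001 1001 0110 1111 0010 → 996F2.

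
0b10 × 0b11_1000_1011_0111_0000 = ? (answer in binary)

Multiply each base-2 digit by 2, carrying:
  0×2 = 0 → write 0
  0×2 = 0 → write 0
  0×2 = 0 → write 0
  0×2 = 0 → write 0
  1×2 = 2 → write 0 carry 1
  1×2+1 = 3 → write 1 carry 1
  1×2+1 = 3 → write 1 carry 1
  0×2+1 = 1 → write 1
  1×2 = 2 → write 0 carry 1
  1×2+1 = 3 → write 1 carry 1
  0×2+1 = 1 → write 1
  1×2 = 2 → write 0 carry 1
  0×2+1 = 1 → write 1
  0×2 = 0 → write 0
  0×2 = 0 → write 0
  1×2 = 2 → write 0 carry 1
  1×2+1 = 3 → write 1 carry 1
  1×2+1 = 3 → write 1 carry 1
  remaining carry: 1

0b1110001011011100000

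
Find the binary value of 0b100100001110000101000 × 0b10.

Multiply each base-2 digit by 2, carrying:
  0×2 = 0 → write 0
  0×2 = 0 → write 0
  0×2 = 0 → write 0
  1×2 = 2 → write 0 carry 1
  0×2+1 = 1 → write 1
  1×2 = 2 → write 0 carry 1
  0×2+1 = 1 → write 1
  0×2 = 0 → write 0
  0×2 = 0 → write 0
  0×2 = 0 → write 0
  1×2 = 2 → write 0 carry 1
  1×2+1 = 3 → write 1 carry 1
  1×2+1 = 3 → write 1 carry 1
  0×2+1 = 1 → write 1
  0×2 = 0 → write 0
  0×2 = 0 → write 0
  0×2 = 0 → write 0
  1×2 = 2 → write 0 carry 1
  0×2+1 = 1 → write 1
  0×2 = 0 → write 0
  1×2 = 2 → write 0 carry 1
  remaining carry: 1

0b1001000011100001010000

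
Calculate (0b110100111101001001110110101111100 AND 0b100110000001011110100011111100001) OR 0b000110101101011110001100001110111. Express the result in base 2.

0b100110101101011110101110101110111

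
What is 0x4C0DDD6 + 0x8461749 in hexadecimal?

0xD06F51F

Add column by column in base 16, right to left:
  6+9 = F
  D+4 = 1 carry 1
  D+7+1 = 5 carry 1
  D+1+1 = F
  0+6 = 6
  C+4 = 0 carry 1
  4+8+1 = D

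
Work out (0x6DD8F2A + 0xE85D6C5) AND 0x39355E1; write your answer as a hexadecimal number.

Add column by column in base 16, right to left:
  A+5 = F
  2+C = E
  F+6 = 5 carry 1
  8+D+1 = 6 carry 1
  D+5+1 = 3 carry 1
  D+8+1 = 6 carry 1
  6+E+1 = 5 carry 1
  final carry 1
Sum = 0x156365EF; now AND with 0x39355E1:
  1&0=0, 5&3=1, 6&9=0, 3&3=3, 6&5=4, 5&5=5, E&E=E, F&1=1

0x10345E1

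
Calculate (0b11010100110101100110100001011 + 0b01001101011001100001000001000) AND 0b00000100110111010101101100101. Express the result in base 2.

0b111000101100000001

Add column by column in base 2, right to left:
  1+0 = 1
  1+0 = 1
  0+0 = 0
  1+1 = 0 carry 1
  0+0+1 = 1
  0+0 = 0
  0+0 = 0
  0+0 = 0
  1+0 = 1
  0+1 = 1
  1+0 = 1
  1+0 = 1
  0+0 = 0
  0+0 = 0
  1+1 = 0 carry 1
  1+1+1 = 1 carry 1
  0+0+1 = 1
  1+0 = 1
  0+1 = 1
  1+1 = 0 carry 1
  1+0+1 = 0 carry 1
  0+1+1 = 0 carry 1
  0+0+1 = 1
  1+1 = 0 carry 1
  0+1+1 = 0 carry 1
  1+0+1 = 0 carry 1
  0+0+1 = 1
  1+1 = 0 carry 1
  1+0+1 = 0 carry 1
  final carry 1
Sum = 0b100100010001111000111100010011; now AND with 0b00000100110111010101101100101:
  100100010001111000111100010011
& 000000100110111010101101100101
= 000000000000111000101100000001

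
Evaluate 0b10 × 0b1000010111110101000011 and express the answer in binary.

0b10000101111101010000110

Multiply each base-2 digit by 2, carrying:
  1×2 = 2 → write 0 carry 1
  1×2+1 = 3 → write 1 carry 1
  0×2+1 = 1 → write 1
  0×2 = 0 → write 0
  0×2 = 0 → write 0
  0×2 = 0 → write 0
  1×2 = 2 → write 0 carry 1
  0×2+1 = 1 → write 1
  1×2 = 2 → write 0 carry 1
  0×2+1 = 1 → write 1
  1×2 = 2 → write 0 carry 1
  1×2+1 = 3 → write 1 carry 1
  1×2+1 = 3 → write 1 carry 1
  1×2+1 = 3 → write 1 carry 1
  1×2+1 = 3 → write 1 carry 1
  0×2+1 = 1 → write 1
  1×2 = 2 → write 0 carry 1
  0×2+1 = 1 → write 1
  0×2 = 0 → write 0
  0×2 = 0 → write 0
  0×2 = 0 → write 0
  1×2 = 2 → write 0 carry 1
  remaining carry: 1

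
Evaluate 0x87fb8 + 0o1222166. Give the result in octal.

0o3322056

0x87fb8 = 0o2077670 in octal.
Add column by column in base 8, right to left:
  0+6 = 6
  7+6 = 5 carry 1
  6+1+1 = 0 carry 1
  7+2+1 = 2 carry 1
  7+2+1 = 2 carry 1
  0+2+1 = 3
  2+1 = 3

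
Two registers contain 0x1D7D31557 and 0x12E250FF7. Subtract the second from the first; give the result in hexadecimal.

Subtract column by column in base 16:
  7-7 → 0
  5-F → 6 (borrow)
  5-F-1 → 5 (borrow)
  1-0-1 → 0
  3-5 → E (borrow)
  D-2-1 → A
  7-E → 9 (borrow)
  D-2-1 → A
  1-1 → 0

0xA9AE0560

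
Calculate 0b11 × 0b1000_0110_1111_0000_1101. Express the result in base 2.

0b110010100110100100111

Multiply each base-2 digit by 3, carrying:
  1×3 = 3 → write 1 carry 1
  0×3+1 = 1 → write 1
  1×3 = 3 → write 1 carry 1
  1×3+1 = 4 → write 0 carry 2
  0×3+2 = 2 → write 0 carry 1
  0×3+1 = 1 → write 1
  0×3 = 0 → write 0
  0×3 = 0 → write 0
  1×3 = 3 → write 1 carry 1
  1×3+1 = 4 → write 0 carry 2
  1×3+2 = 5 → write 1 carry 2
  1×3+2 = 5 → write 1 carry 2
  0×3+2 = 2 → write 0 carry 1
  1×3+1 = 4 → write 0 carry 2
  1×3+2 = 5 → write 1 carry 2
  0×3+2 = 2 → write 0 carry 1
  0×3+1 = 1 → write 1
  0×3 = 0 → write 0
  0×3 = 0 → write 0
  1×3 = 3 → write 1 carry 1
  remaining carry: 1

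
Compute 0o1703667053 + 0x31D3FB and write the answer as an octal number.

0x31D3FB = 0o14351773 in octal.
Add column by column in base 8, right to left:
  3+3 = 6
  5+7 = 4 carry 1
  0+7+1 = 0 carry 1
  7+1+1 = 1 carry 1
  6+5+1 = 4 carry 1
  6+3+1 = 2 carry 1
  3+4+1 = 0 carry 1
  0+1+1 = 2
  7+0 = 7
  1+0 = 1

0o1720241046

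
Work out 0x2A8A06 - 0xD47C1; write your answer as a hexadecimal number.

0x1D4245

Subtract column by column in base 16:
  6-1 → 5
  0-C → 4 (borrow)
  A-7-1 → 2
  8-4 → 4
  A-D → D (borrow)
  2-0-1 → 1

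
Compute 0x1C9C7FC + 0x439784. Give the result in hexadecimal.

0x20D5F80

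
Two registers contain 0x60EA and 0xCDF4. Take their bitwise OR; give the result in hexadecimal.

OR each hex digit independently (no carries):
  6|C=E, 0|D=D, E|F=F, A|4=E

0xEDFE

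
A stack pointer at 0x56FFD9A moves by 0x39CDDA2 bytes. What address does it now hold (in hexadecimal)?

0x90CDB3C

Add column by column in base 16, right to left:
  A+2 = C
  9+A = 3 carry 1
  D+D+1 = B carry 1
  F+D+1 = D carry 1
  F+C+1 = C carry 1
  6+9+1 = 0 carry 1
  5+3+1 = 9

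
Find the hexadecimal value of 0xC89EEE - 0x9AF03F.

0x2DAEAF

Subtract column by column in base 16:
  E-F → F (borrow)
  E-3-1 → A
  E-0 → E
  9-F → A (borrow)
  8-A-1 → D (borrow)
  C-9-1 → 2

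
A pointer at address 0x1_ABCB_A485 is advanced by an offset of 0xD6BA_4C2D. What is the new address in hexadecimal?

0x28285F0B2

Add column by column in base 16, right to left:
  5+D = 2 carry 1
  8+2+1 = B
  4+C = 0 carry 1
  A+4+1 = F
  B+A = 5 carry 1
  C+B+1 = 8 carry 1
  B+6+1 = 2 carry 1
  A+D+1 = 8 carry 1
  1+0+1 = 2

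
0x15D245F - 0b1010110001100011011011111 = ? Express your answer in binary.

0b1000101110110000000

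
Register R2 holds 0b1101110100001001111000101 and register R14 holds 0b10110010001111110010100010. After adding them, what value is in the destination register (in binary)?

0b100100000110001000001100111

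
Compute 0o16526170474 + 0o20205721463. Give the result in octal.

0o36734112157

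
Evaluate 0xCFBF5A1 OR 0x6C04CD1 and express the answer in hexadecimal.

OR each hex digit independently (no carries):
  C|6=E, F|C=F, B|0=B, F|4=F, 5|C=D, A|D=F, 1|1=1

0xEFBFDF1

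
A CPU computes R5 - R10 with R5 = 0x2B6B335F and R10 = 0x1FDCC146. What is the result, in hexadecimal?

0xB8E7219

Subtract column by column in base 16:
  F-6 → 9
  5-4 → 1
  3-1 → 2
  3-C → 7 (borrow)
  B-C-1 → E (borrow)
  6-D-1 → 8 (borrow)
  B-F-1 → B (borrow)
  2-1-1 → 0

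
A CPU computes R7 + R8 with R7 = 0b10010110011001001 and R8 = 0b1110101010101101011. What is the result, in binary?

Add column by column in base 2, right to left:
  1+1 = 0 carry 1
  0+1+1 = 0 carry 1
  0+0+1 = 1
  1+1 = 0 carry 1
  0+0+1 = 1
  0+1 = 1
  1+1 = 0 carry 1
  1+0+1 = 0 carry 1
  0+1+1 = 0 carry 1
  0+0+1 = 1
  1+1 = 0 carry 1
  1+0+1 = 0 carry 1
  0+1+1 = 0 carry 1
  1+0+1 = 0 carry 1
  0+1+1 = 0 carry 1
  0+0+1 = 1
  1+1 = 0 carry 1
  0+1+1 = 0 carry 1
  0+1+1 = 0 carry 1
  final carry 1

0b10001000001000110100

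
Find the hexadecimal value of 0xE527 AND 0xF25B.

AND each hex digit independently (no carries):
  E&F=E, 5&2=0, 2&5=0, 7&B=3

0xE003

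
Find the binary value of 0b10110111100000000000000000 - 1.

The trailing 17 digits are 0, so subtracting 1 borrows through: they become 1 and the next digit up decrements.

0b10110111011111111111111111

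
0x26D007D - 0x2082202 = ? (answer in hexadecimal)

0x64DE7B

Subtract column by column in base 16:
  D-2 → B
  7-0 → 7
  0-2 → E (borrow)
  0-2-1 → D (borrow)
  D-8-1 → 4
  6-0 → 6
  2-2 → 0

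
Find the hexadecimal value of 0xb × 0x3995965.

0x2796d757

Multiply each base-16 digit by 11, carrying:
  5×11 = 55 → write 7 carry 3
  6×11+3 = 69 → write 5 carry 4
  9×11+4 = 103 → write 7 carry 6
  5×11+6 = 61 → write d carry 3
  9×11+3 = 102 → write 6 carry 6
  9×11+6 = 105 → write 9 carry 6
  3×11+6 = 39 → write 7 carry 2
  remaining carry: 2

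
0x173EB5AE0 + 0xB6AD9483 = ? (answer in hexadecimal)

Add column by column in base 16, right to left:
  0+3 = 3
  E+8 = 6 carry 1
  A+4+1 = F
  5+9 = E
  B+D = 8 carry 1
  E+A+1 = 9 carry 1
  3+6+1 = A
  7+B = 2 carry 1
  1+0+1 = 2

0x22A98EF63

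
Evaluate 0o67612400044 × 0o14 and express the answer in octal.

Multiply each base-8 digit by 12, carrying:
  4×12 = 48 → write 0 carry 6
  4×12+6 = 54 → write 6 carry 6
  0×12+6 = 6 → write 6
  0×12 = 0 → write 0
  0×12 = 0 → write 0
  4×12 = 48 → write 0 carry 6
  2×12+6 = 30 → write 6 carry 3
  1×12+3 = 15 → write 7 carry 1
  6×12+1 = 73 → write 1 carry 9
  7×12+9 = 93 → write 5 carry 11
  6×12+11 = 83 → write 3 carry 10
  remaining carry: 12

0o1235176000660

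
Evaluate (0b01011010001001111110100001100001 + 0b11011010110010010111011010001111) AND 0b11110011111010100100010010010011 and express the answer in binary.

Add column by column in base 2, right to left:
  1+1 = 0 carry 1
  0+1+1 = 0 carry 1
  0+1+1 = 0 carry 1
  0+1+1 = 0 carry 1
  0+0+1 = 1
  1+0 = 1
  1+0 = 1
  0+1 = 1
  0+0 = 0
  0+1 = 1
  0+1 = 1
  1+0 = 1
  0+1 = 1
  1+1 = 0 carry 1
  1+1+1 = 1 carry 1
  1+0+1 = 0 carry 1
  1+1+1 = 1 carry 1
  1+0+1 = 0 carry 1
  1+0+1 = 0 carry 1
  0+1+1 = 0 carry 1
  0+0+1 = 1
  1+0 = 1
  0+1 = 1
  0+1 = 1
  0+0 = 0
  1+1 = 0 carry 1
  0+0+1 = 1
  1+1 = 0 carry 1
  1+1+1 = 1 carry 1
  0+0+1 = 1
  1+1 = 0 carry 1
  0+1+1 = 0 carry 1
  final carry 1
Sum = 0b100110100111100010101111011110000; now AND with 0b11110011111010100100010010010011:
  100110100111100010101111011110000
& 011110011111010100100010010010011
= 000110000111000000100010010010000

0b110000111000000100010010010000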